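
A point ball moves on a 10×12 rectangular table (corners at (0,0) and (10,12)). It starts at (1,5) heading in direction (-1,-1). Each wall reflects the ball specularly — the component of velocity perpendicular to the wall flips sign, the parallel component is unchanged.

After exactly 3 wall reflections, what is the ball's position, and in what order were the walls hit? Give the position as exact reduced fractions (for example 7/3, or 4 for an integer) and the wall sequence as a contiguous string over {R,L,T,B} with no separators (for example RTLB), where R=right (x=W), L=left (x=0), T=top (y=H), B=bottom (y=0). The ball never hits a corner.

1. t=1 → L at (0,4); v=(1,-1)
2. t=4 → B at (4,0); v=(1,1)
3. t=6 → R at (10,6); v=(-1,1)

Final position: (10,6)
Wall sequence: LBR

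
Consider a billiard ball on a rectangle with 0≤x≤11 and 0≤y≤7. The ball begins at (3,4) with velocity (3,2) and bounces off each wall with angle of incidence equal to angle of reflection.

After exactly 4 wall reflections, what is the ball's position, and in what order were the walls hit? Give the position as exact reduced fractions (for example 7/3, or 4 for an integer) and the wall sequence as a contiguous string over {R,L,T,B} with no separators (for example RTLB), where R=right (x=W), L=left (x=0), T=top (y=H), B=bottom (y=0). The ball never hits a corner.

1. t=3/2 → T at (15/2,7); v=(3,-2)
2. t=7/6 → R at (11,14/3); v=(-3,-2)
3. t=7/3 → B at (4,0); v=(-3,2)
4. t=4/3 → L at (0,8/3); v=(3,2)

Final position: (0,8/3)
Wall sequence: TRBL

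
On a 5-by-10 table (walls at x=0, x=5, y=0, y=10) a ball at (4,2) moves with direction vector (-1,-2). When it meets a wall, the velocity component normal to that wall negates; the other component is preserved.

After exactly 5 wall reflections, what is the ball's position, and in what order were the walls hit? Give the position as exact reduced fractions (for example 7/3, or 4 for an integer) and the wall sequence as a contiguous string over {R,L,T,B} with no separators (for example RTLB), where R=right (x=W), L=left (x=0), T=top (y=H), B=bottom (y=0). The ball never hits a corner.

Final position: (3,0)
Wall sequence: BLTRB

1. t=1 → B at (3,0); v=(-1,2)
2. t=3 → L at (0,6); v=(1,2)
3. t=2 → T at (2,10); v=(1,-2)
4. t=3 → R at (5,4); v=(-1,-2)
5. t=2 → B at (3,0); v=(-1,2)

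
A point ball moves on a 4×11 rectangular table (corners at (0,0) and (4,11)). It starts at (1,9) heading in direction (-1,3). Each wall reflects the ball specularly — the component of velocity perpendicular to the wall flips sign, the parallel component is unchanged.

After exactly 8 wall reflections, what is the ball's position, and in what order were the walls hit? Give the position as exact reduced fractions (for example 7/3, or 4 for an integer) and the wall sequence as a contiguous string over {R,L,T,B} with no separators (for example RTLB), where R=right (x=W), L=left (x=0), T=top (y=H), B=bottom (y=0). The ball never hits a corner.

Final position: (4,4)
Wall sequence: TLBRTLBR

1. t=2/3 → T at (1/3,11); v=(-1,-3)
2. t=1/3 → L at (0,10); v=(1,-3)
3. t=10/3 → B at (10/3,0); v=(1,3)
4. t=2/3 → R at (4,2); v=(-1,3)
5. t=3 → T at (1,11); v=(-1,-3)
6. t=1 → L at (0,8); v=(1,-3)
7. t=8/3 → B at (8/3,0); v=(1,3)
8. t=4/3 → R at (4,4); v=(-1,3)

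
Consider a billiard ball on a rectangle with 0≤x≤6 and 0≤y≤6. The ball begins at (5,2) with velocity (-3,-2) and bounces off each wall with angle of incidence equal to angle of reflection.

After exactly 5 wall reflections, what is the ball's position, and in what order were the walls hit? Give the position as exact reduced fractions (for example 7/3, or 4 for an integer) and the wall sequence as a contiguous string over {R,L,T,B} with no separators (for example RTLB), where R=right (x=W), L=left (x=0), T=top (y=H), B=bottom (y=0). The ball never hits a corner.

1. t=1 → B at (2,0); v=(-3,2)
2. t=2/3 → L at (0,4/3); v=(3,2)
3. t=2 → R at (6,16/3); v=(-3,2)
4. t=1/3 → T at (5,6); v=(-3,-2)
5. t=5/3 → L at (0,8/3); v=(3,-2)

Final position: (0,8/3)
Wall sequence: BLRTL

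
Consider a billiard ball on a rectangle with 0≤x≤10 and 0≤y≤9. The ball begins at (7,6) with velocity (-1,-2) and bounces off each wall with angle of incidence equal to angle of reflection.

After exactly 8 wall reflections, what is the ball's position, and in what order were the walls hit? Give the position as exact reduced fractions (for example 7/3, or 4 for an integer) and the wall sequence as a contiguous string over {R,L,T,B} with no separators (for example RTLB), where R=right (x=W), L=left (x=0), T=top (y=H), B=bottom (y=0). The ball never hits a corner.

1. t=3 → B at (4,0); v=(-1,2)
2. t=4 → L at (0,8); v=(1,2)
3. t=1/2 → T at (1/2,9); v=(1,-2)
4. t=9/2 → B at (5,0); v=(1,2)
5. t=9/2 → T at (19/2,9); v=(1,-2)
6. t=1/2 → R at (10,8); v=(-1,-2)
7. t=4 → B at (6,0); v=(-1,2)
8. t=9/2 → T at (3/2,9); v=(-1,-2)

Final position: (3/2,9)
Wall sequence: BLTBTRBT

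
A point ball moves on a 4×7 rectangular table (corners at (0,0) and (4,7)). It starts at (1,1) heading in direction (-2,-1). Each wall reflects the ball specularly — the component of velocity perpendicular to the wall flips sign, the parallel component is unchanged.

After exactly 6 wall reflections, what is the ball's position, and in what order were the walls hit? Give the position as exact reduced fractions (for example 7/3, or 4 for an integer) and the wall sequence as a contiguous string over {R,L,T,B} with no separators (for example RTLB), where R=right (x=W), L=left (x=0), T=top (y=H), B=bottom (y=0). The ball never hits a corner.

Final position: (1,7)
Wall sequence: LBRLRT

1. t=1/2 → L at (0,1/2); v=(2,-1)
2. t=1/2 → B at (1,0); v=(2,1)
3. t=3/2 → R at (4,3/2); v=(-2,1)
4. t=2 → L at (0,7/2); v=(2,1)
5. t=2 → R at (4,11/2); v=(-2,1)
6. t=3/2 → T at (1,7); v=(-2,-1)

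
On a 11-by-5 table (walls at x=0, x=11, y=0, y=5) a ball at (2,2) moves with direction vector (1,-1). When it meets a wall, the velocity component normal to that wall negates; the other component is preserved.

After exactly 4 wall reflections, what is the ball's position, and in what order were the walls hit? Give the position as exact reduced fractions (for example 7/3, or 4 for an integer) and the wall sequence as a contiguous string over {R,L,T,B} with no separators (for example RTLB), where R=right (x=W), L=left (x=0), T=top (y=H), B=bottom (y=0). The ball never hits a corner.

Final position: (8,0)
Wall sequence: BTRB

1. t=2 → B at (4,0); v=(1,1)
2. t=5 → T at (9,5); v=(1,-1)
3. t=2 → R at (11,3); v=(-1,-1)
4. t=3 → B at (8,0); v=(-1,1)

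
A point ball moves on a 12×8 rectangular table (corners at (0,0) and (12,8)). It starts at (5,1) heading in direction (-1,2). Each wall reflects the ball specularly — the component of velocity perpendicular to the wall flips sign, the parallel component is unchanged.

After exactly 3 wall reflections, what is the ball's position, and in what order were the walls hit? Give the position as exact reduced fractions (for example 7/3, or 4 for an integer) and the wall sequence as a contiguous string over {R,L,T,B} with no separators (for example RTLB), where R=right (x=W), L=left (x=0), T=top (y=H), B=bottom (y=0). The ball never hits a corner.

1. t=7/2 → T at (3/2,8); v=(-1,-2)
2. t=3/2 → L at (0,5); v=(1,-2)
3. t=5/2 → B at (5/2,0); v=(1,2)

Final position: (5/2,0)
Wall sequence: TLB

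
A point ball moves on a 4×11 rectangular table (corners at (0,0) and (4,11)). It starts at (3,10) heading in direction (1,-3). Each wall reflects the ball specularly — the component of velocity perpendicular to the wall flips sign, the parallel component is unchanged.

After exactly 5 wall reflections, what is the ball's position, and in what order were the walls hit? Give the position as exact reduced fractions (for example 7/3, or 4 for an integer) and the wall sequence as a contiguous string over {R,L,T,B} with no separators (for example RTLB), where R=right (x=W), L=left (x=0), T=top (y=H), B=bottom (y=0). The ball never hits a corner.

1. t=1 → R at (4,7); v=(-1,-3)
2. t=7/3 → B at (5/3,0); v=(-1,3)
3. t=5/3 → L at (0,5); v=(1,3)
4. t=2 → T at (2,11); v=(1,-3)
5. t=2 → R at (4,5); v=(-1,-3)

Final position: (4,5)
Wall sequence: RBLTR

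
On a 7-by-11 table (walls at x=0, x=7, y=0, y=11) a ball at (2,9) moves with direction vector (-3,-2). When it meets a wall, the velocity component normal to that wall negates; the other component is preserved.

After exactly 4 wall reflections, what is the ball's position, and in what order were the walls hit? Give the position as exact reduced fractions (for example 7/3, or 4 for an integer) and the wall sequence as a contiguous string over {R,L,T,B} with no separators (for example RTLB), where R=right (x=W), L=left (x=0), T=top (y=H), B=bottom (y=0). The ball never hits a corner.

1. t=2/3 → L at (0,23/3); v=(3,-2)
2. t=7/3 → R at (7,3); v=(-3,-2)
3. t=3/2 → B at (5/2,0); v=(-3,2)
4. t=5/6 → L at (0,5/3); v=(3,2)

Final position: (0,5/3)
Wall sequence: LRBL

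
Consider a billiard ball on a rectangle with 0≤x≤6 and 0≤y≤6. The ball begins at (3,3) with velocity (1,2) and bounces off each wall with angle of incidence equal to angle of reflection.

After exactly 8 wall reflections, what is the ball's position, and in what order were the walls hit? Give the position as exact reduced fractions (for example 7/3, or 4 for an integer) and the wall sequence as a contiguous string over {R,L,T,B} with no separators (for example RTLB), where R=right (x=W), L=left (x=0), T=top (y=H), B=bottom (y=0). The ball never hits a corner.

1. t=3/2 → T at (9/2,6); v=(1,-2)
2. t=3/2 → R at (6,3); v=(-1,-2)
3. t=3/2 → B at (9/2,0); v=(-1,2)
4. t=3 → T at (3/2,6); v=(-1,-2)
5. t=3/2 → L at (0,3); v=(1,-2)
6. t=3/2 → B at (3/2,0); v=(1,2)
7. t=3 → T at (9/2,6); v=(1,-2)
8. t=3/2 → R at (6,3); v=(-1,-2)

Final position: (6,3)
Wall sequence: TRBTLBTR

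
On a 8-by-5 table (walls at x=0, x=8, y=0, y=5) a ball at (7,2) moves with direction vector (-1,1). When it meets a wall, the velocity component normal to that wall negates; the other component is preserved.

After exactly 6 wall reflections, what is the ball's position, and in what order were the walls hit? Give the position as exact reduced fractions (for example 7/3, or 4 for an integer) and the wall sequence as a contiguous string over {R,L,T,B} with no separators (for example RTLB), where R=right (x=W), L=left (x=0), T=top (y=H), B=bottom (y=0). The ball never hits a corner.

1. t=3 → T at (4,5); v=(-1,-1)
2. t=4 → L at (0,1); v=(1,-1)
3. t=1 → B at (1,0); v=(1,1)
4. t=5 → T at (6,5); v=(1,-1)
5. t=2 → R at (8,3); v=(-1,-1)
6. t=3 → B at (5,0); v=(-1,1)

Final position: (5,0)
Wall sequence: TLBTRB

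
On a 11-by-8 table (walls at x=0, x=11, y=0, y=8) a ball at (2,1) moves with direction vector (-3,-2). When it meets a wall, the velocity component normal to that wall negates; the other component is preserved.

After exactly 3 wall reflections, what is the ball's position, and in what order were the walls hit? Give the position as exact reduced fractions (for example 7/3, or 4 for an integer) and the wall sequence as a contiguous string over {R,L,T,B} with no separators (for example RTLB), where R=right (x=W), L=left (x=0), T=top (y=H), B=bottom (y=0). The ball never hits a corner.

1. t=1/2 → B at (1/2,0); v=(-3,2)
2. t=1/6 → L at (0,1/3); v=(3,2)
3. t=11/3 → R at (11,23/3); v=(-3,2)

Final position: (11,23/3)
Wall sequence: BLR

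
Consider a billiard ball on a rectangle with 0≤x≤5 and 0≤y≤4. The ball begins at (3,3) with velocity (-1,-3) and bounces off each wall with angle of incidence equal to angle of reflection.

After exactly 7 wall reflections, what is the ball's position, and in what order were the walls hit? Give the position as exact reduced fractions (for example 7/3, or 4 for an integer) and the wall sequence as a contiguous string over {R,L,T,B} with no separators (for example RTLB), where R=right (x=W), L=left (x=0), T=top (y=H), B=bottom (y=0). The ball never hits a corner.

1. t=1 → B at (2,0); v=(-1,3)
2. t=4/3 → T at (2/3,4); v=(-1,-3)
3. t=2/3 → L at (0,2); v=(1,-3)
4. t=2/3 → B at (2/3,0); v=(1,3)
5. t=4/3 → T at (2,4); v=(1,-3)
6. t=4/3 → B at (10/3,0); v=(1,3)
7. t=4/3 → T at (14/3,4); v=(1,-3)

Final position: (14/3,4)
Wall sequence: BTLBTBT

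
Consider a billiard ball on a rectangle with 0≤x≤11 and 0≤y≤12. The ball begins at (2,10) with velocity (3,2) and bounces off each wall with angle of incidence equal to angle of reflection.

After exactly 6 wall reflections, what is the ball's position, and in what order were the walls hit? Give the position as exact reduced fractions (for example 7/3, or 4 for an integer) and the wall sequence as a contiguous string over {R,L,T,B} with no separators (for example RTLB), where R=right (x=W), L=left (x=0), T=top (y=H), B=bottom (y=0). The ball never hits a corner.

1. t=1 → T at (5,12); v=(3,-2)
2. t=2 → R at (11,8); v=(-3,-2)
3. t=11/3 → L at (0,2/3); v=(3,-2)
4. t=1/3 → B at (1,0); v=(3,2)
5. t=10/3 → R at (11,20/3); v=(-3,2)
6. t=8/3 → T at (3,12); v=(-3,-2)

Final position: (3,12)
Wall sequence: TRLBRT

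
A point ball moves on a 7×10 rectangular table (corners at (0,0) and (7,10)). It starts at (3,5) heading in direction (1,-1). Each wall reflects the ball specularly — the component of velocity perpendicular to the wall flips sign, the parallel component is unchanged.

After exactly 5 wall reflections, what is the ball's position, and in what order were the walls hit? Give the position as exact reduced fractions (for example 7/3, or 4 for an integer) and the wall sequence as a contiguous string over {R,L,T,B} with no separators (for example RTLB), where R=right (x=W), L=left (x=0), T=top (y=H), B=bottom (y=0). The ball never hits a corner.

1. t=4 → R at (7,1); v=(-1,-1)
2. t=1 → B at (6,0); v=(-1,1)
3. t=6 → L at (0,6); v=(1,1)
4. t=4 → T at (4,10); v=(1,-1)
5. t=3 → R at (7,7); v=(-1,-1)

Final position: (7,7)
Wall sequence: RBLTR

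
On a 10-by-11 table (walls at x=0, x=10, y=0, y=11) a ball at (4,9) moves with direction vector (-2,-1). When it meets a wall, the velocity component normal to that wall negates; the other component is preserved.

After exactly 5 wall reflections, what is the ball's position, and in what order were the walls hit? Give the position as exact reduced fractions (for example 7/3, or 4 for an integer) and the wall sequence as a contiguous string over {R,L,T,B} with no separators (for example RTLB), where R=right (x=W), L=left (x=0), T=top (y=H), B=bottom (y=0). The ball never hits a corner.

Final position: (10,8)
Wall sequence: LRBLR

1. t=2 → L at (0,7); v=(2,-1)
2. t=5 → R at (10,2); v=(-2,-1)
3. t=2 → B at (6,0); v=(-2,1)
4. t=3 → L at (0,3); v=(2,1)
5. t=5 → R at (10,8); v=(-2,1)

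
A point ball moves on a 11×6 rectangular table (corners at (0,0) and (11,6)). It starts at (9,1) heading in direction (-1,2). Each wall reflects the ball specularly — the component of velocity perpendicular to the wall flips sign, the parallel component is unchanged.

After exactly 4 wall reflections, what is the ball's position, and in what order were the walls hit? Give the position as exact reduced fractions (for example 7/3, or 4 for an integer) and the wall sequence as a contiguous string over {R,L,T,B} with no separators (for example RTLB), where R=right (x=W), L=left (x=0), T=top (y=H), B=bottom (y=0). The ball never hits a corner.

1. t=5/2 → T at (13/2,6); v=(-1,-2)
2. t=3 → B at (7/2,0); v=(-1,2)
3. t=3 → T at (1/2,6); v=(-1,-2)
4. t=1/2 → L at (0,5); v=(1,-2)

Final position: (0,5)
Wall sequence: TBTL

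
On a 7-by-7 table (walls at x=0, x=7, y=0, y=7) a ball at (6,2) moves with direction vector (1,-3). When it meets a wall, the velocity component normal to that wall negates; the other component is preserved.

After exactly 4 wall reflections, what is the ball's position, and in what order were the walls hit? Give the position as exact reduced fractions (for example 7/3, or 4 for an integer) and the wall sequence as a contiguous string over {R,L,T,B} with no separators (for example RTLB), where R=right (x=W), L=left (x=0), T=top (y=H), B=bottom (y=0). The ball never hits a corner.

1. t=2/3 → B at (20/3,0); v=(1,3)
2. t=1/3 → R at (7,1); v=(-1,3)
3. t=2 → T at (5,7); v=(-1,-3)
4. t=7/3 → B at (8/3,0); v=(-1,3)

Final position: (8/3,0)
Wall sequence: BRTB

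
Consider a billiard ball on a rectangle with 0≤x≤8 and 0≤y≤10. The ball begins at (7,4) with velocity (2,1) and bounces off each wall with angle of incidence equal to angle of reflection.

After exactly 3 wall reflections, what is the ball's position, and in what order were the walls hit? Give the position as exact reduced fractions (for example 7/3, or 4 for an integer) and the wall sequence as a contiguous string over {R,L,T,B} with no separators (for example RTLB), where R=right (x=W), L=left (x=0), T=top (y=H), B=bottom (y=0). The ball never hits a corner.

Final position: (3,10)
Wall sequence: RLT

1. t=1/2 → R at (8,9/2); v=(-2,1)
2. t=4 → L at (0,17/2); v=(2,1)
3. t=3/2 → T at (3,10); v=(2,-1)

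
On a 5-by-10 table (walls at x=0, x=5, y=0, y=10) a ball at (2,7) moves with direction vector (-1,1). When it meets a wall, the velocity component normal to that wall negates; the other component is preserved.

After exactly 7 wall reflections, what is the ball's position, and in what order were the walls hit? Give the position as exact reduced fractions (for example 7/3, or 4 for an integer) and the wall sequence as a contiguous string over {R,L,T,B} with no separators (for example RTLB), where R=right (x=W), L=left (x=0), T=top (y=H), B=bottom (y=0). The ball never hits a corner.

1. t=2 → L at (0,9); v=(1,1)
2. t=1 → T at (1,10); v=(1,-1)
3. t=4 → R at (5,6); v=(-1,-1)
4. t=5 → L at (0,1); v=(1,-1)
5. t=1 → B at (1,0); v=(1,1)
6. t=4 → R at (5,4); v=(-1,1)
7. t=5 → L at (0,9); v=(1,1)

Final position: (0,9)
Wall sequence: LTRLBRL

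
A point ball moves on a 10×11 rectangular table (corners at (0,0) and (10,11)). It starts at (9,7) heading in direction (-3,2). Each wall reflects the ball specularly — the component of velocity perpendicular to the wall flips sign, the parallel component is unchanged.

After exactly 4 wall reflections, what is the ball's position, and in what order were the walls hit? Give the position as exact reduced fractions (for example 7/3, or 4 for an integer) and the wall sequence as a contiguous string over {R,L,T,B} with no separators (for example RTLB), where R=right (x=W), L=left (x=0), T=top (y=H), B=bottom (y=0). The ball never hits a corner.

1. t=2 → T at (3,11); v=(-3,-2)
2. t=1 → L at (0,9); v=(3,-2)
3. t=10/3 → R at (10,7/3); v=(-3,-2)
4. t=7/6 → B at (13/2,0); v=(-3,2)

Final position: (13/2,0)
Wall sequence: TLRB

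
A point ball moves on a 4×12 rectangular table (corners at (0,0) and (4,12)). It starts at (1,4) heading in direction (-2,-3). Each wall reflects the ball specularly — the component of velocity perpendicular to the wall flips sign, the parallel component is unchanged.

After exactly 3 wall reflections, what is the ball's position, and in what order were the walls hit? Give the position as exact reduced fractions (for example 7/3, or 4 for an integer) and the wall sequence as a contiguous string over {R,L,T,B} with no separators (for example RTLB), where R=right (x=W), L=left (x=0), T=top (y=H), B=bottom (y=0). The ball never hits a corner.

1. t=1/2 → L at (0,5/2); v=(2,-3)
2. t=5/6 → B at (5/3,0); v=(2,3)
3. t=7/6 → R at (4,7/2); v=(-2,3)

Final position: (4,7/2)
Wall sequence: LBR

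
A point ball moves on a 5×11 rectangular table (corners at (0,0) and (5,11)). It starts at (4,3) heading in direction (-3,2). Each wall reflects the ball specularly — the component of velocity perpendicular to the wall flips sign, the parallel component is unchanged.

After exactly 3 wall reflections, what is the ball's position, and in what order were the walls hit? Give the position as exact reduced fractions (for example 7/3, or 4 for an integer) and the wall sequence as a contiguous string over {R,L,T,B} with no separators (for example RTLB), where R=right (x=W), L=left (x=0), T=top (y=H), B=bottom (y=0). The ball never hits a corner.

Final position: (2,11)
Wall sequence: LRT

1. t=4/3 → L at (0,17/3); v=(3,2)
2. t=5/3 → R at (5,9); v=(-3,2)
3. t=1 → T at (2,11); v=(-3,-2)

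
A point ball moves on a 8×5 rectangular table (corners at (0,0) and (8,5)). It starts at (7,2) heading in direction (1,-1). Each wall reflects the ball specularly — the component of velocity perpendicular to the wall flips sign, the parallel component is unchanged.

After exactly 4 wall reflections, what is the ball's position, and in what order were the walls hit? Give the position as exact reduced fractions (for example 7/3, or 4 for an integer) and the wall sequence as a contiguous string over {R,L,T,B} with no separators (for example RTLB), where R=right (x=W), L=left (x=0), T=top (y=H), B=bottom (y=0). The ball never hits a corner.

Final position: (0,3)
Wall sequence: RBTL

1. t=1 → R at (8,1); v=(-1,-1)
2. t=1 → B at (7,0); v=(-1,1)
3. t=5 → T at (2,5); v=(-1,-1)
4. t=2 → L at (0,3); v=(1,-1)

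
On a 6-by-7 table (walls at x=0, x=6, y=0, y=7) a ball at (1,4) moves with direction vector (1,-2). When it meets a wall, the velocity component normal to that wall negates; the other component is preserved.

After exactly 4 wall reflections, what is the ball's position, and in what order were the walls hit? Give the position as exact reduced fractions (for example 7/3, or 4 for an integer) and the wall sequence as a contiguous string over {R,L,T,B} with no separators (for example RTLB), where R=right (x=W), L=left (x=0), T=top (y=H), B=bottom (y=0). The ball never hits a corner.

1. t=2 → B at (3,0); v=(1,2)
2. t=3 → R at (6,6); v=(-1,2)
3. t=1/2 → T at (11/2,7); v=(-1,-2)
4. t=7/2 → B at (2,0); v=(-1,2)

Final position: (2,0)
Wall sequence: BRTB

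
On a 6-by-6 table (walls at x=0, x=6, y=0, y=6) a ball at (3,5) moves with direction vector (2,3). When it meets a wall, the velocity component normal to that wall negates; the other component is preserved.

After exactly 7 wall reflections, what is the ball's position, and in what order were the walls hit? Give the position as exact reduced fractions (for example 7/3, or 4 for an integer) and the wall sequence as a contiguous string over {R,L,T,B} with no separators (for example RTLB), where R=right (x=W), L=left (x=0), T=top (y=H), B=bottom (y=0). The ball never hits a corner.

Final position: (6,7/2)
Wall sequence: TRBTLBR

1. t=1/3 → T at (11/3,6); v=(2,-3)
2. t=7/6 → R at (6,5/2); v=(-2,-3)
3. t=5/6 → B at (13/3,0); v=(-2,3)
4. t=2 → T at (1/3,6); v=(-2,-3)
5. t=1/6 → L at (0,11/2); v=(2,-3)
6. t=11/6 → B at (11/3,0); v=(2,3)
7. t=7/6 → R at (6,7/2); v=(-2,3)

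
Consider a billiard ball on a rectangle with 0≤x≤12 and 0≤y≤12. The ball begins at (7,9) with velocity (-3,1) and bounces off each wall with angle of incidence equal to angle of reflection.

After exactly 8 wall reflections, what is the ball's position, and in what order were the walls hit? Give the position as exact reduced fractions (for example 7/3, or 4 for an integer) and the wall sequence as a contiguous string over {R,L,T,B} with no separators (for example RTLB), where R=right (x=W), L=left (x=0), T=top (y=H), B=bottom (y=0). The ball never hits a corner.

Final position: (12,22/3)
Wall sequence: LTRLRBLR

1. t=7/3 → L at (0,34/3); v=(3,1)
2. t=2/3 → T at (2,12); v=(3,-1)
3. t=10/3 → R at (12,26/3); v=(-3,-1)
4. t=4 → L at (0,14/3); v=(3,-1)
5. t=4 → R at (12,2/3); v=(-3,-1)
6. t=2/3 → B at (10,0); v=(-3,1)
7. t=10/3 → L at (0,10/3); v=(3,1)
8. t=4 → R at (12,22/3); v=(-3,1)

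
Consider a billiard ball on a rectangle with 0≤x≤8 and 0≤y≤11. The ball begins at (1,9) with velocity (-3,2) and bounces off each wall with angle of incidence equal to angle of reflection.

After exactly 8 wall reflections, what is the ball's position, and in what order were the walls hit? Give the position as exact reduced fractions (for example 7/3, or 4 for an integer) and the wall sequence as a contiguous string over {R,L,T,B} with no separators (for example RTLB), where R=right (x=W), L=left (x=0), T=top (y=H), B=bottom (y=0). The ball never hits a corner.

Final position: (3,11)
Wall sequence: LTRLBRLT

1. t=1/3 → L at (0,29/3); v=(3,2)
2. t=2/3 → T at (2,11); v=(3,-2)
3. t=2 → R at (8,7); v=(-3,-2)
4. t=8/3 → L at (0,5/3); v=(3,-2)
5. t=5/6 → B at (5/2,0); v=(3,2)
6. t=11/6 → R at (8,11/3); v=(-3,2)
7. t=8/3 → L at (0,9); v=(3,2)
8. t=1 → T at (3,11); v=(3,-2)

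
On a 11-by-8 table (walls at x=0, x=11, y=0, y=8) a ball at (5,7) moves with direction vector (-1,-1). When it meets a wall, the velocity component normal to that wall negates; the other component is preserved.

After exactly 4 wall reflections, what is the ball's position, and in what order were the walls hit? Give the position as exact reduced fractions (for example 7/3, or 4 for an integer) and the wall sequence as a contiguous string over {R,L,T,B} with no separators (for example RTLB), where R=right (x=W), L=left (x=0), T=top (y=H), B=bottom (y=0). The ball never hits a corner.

Final position: (11,7)
Wall sequence: LBTR

1. t=5 → L at (0,2); v=(1,-1)
2. t=2 → B at (2,0); v=(1,1)
3. t=8 → T at (10,8); v=(1,-1)
4. t=1 → R at (11,7); v=(-1,-1)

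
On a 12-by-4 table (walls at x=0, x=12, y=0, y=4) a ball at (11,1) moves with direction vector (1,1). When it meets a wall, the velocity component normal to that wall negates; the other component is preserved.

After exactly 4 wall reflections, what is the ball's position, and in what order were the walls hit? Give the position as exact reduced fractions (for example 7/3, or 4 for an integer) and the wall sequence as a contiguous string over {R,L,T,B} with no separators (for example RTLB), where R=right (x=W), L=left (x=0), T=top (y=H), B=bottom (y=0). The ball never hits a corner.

1. t=1 → R at (12,2); v=(-1,1)
2. t=2 → T at (10,4); v=(-1,-1)
3. t=4 → B at (6,0); v=(-1,1)
4. t=4 → T at (2,4); v=(-1,-1)

Final position: (2,4)
Wall sequence: RTBT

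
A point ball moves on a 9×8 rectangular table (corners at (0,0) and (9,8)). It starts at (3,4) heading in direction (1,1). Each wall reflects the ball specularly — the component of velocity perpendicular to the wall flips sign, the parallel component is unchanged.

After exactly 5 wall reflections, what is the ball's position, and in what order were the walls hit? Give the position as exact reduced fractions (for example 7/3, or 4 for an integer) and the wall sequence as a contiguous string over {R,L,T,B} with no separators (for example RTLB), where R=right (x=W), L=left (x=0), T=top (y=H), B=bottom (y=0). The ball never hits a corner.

Final position: (5,8)
Wall sequence: TRBLT

1. t=4 → T at (7,8); v=(1,-1)
2. t=2 → R at (9,6); v=(-1,-1)
3. t=6 → B at (3,0); v=(-1,1)
4. t=3 → L at (0,3); v=(1,1)
5. t=5 → T at (5,8); v=(1,-1)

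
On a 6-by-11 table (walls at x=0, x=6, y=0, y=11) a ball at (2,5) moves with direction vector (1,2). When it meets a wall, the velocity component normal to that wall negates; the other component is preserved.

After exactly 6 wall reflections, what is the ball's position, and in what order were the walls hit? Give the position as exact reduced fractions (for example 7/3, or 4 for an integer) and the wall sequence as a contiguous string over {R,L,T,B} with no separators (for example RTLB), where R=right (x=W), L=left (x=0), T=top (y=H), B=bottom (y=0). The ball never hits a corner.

Final position: (6,7)
Wall sequence: TRBLTR

1. t=3 → T at (5,11); v=(1,-2)
2. t=1 → R at (6,9); v=(-1,-2)
3. t=9/2 → B at (3/2,0); v=(-1,2)
4. t=3/2 → L at (0,3); v=(1,2)
5. t=4 → T at (4,11); v=(1,-2)
6. t=2 → R at (6,7); v=(-1,-2)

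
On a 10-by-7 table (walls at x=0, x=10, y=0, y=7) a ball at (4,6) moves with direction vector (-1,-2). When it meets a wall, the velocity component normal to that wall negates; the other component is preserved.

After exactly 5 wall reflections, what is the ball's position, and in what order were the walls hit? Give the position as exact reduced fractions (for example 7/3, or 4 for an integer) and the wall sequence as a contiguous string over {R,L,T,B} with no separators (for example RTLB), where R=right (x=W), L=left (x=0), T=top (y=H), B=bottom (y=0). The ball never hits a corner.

1. t=3 → B at (1,0); v=(-1,2)
2. t=1 → L at (0,2); v=(1,2)
3. t=5/2 → T at (5/2,7); v=(1,-2)
4. t=7/2 → B at (6,0); v=(1,2)
5. t=7/2 → T at (19/2,7); v=(1,-2)

Final position: (19/2,7)
Wall sequence: BLTBT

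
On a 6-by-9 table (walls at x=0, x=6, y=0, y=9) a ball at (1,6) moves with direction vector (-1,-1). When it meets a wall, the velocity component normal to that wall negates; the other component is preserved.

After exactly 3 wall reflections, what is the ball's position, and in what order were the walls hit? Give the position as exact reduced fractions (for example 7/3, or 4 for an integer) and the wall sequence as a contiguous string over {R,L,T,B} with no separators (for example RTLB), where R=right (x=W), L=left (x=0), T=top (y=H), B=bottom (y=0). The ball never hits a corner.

1. t=1 → L at (0,5); v=(1,-1)
2. t=5 → B at (5,0); v=(1,1)
3. t=1 → R at (6,1); v=(-1,1)

Final position: (6,1)
Wall sequence: LBR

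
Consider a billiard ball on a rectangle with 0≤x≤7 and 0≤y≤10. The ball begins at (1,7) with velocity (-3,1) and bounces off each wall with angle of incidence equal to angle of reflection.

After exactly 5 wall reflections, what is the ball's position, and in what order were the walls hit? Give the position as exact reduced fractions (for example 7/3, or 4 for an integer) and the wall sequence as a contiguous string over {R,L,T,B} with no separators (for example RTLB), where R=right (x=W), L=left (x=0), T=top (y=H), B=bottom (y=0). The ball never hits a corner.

1. t=1/3 → L at (0,22/3); v=(3,1)
2. t=7/3 → R at (7,29/3); v=(-3,1)
3. t=1/3 → T at (6,10); v=(-3,-1)
4. t=2 → L at (0,8); v=(3,-1)
5. t=7/3 → R at (7,17/3); v=(-3,-1)

Final position: (7,17/3)
Wall sequence: LRTLR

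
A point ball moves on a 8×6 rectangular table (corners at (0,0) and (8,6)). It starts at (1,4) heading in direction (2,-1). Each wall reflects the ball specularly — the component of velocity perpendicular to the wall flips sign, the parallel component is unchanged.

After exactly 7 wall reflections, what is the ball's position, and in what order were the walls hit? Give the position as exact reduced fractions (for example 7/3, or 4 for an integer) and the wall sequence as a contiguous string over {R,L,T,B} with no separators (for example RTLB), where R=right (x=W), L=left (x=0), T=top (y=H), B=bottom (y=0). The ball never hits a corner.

1. t=7/2 → R at (8,1/2); v=(-2,-1)
2. t=1/2 → B at (7,0); v=(-2,1)
3. t=7/2 → L at (0,7/2); v=(2,1)
4. t=5/2 → T at (5,6); v=(2,-1)
5. t=3/2 → R at (8,9/2); v=(-2,-1)
6. t=4 → L at (0,1/2); v=(2,-1)
7. t=1/2 → B at (1,0); v=(2,1)

Final position: (1,0)
Wall sequence: RBLTRLB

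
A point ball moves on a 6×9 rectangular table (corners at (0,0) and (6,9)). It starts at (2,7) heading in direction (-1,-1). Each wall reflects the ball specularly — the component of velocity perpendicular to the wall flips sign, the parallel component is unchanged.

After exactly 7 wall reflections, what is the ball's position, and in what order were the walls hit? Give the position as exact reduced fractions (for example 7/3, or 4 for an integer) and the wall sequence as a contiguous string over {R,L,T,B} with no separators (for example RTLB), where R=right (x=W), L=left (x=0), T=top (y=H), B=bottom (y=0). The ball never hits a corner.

Final position: (1,0)
Wall sequence: LBRLTRB

1. t=2 → L at (0,5); v=(1,-1)
2. t=5 → B at (5,0); v=(1,1)
3. t=1 → R at (6,1); v=(-1,1)
4. t=6 → L at (0,7); v=(1,1)
5. t=2 → T at (2,9); v=(1,-1)
6. t=4 → R at (6,5); v=(-1,-1)
7. t=5 → B at (1,0); v=(-1,1)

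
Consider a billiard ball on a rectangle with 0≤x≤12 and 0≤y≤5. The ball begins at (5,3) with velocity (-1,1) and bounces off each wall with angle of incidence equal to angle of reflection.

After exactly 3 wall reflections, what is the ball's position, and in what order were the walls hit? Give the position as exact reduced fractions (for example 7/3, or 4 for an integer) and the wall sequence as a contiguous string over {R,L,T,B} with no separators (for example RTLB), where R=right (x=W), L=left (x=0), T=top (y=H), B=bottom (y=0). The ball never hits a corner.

1. t=2 → T at (3,5); v=(-1,-1)
2. t=3 → L at (0,2); v=(1,-1)
3. t=2 → B at (2,0); v=(1,1)

Final position: (2,0)
Wall sequence: TLB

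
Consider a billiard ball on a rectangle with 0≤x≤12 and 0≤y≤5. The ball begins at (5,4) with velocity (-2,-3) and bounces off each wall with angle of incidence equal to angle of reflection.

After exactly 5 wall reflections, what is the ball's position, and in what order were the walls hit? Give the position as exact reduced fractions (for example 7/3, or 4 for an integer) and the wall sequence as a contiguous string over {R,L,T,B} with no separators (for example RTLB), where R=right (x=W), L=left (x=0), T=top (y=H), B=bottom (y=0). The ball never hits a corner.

1. t=4/3 → B at (7/3,0); v=(-2,3)
2. t=7/6 → L at (0,7/2); v=(2,3)
3. t=1/2 → T at (1,5); v=(2,-3)
4. t=5/3 → B at (13/3,0); v=(2,3)
5. t=5/3 → T at (23/3,5); v=(2,-3)

Final position: (23/3,5)
Wall sequence: BLTBT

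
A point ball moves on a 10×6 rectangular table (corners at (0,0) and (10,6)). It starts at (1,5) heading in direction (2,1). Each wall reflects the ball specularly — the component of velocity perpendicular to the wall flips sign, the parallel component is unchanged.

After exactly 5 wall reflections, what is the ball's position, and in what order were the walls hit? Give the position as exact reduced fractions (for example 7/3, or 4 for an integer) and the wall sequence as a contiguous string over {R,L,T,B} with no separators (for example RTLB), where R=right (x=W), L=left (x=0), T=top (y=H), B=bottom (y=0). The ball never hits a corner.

Final position: (7,6)
Wall sequence: TRBLT

1. t=1 → T at (3,6); v=(2,-1)
2. t=7/2 → R at (10,5/2); v=(-2,-1)
3. t=5/2 → B at (5,0); v=(-2,1)
4. t=5/2 → L at (0,5/2); v=(2,1)
5. t=7/2 → T at (7,6); v=(2,-1)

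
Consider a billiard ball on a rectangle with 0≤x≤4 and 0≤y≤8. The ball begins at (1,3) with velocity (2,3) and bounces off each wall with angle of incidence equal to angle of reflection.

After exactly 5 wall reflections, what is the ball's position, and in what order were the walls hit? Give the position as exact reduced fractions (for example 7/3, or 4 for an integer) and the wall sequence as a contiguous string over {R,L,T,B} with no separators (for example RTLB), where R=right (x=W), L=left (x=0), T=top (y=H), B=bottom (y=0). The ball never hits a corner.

Final position: (4,7/2)
Wall sequence: RTLBR

1. t=3/2 → R at (4,15/2); v=(-2,3)
2. t=1/6 → T at (11/3,8); v=(-2,-3)
3. t=11/6 → L at (0,5/2); v=(2,-3)
4. t=5/6 → B at (5/3,0); v=(2,3)
5. t=7/6 → R at (4,7/2); v=(-2,3)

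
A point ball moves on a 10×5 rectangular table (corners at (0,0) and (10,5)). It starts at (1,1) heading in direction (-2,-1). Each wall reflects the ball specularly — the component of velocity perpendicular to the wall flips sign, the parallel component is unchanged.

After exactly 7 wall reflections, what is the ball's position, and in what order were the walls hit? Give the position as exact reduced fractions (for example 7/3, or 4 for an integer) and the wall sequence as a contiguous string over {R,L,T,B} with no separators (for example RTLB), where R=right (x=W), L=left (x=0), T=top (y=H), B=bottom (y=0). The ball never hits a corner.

1. t=1/2 → L at (0,1/2); v=(2,-1)
2. t=1/2 → B at (1,0); v=(2,1)
3. t=9/2 → R at (10,9/2); v=(-2,1)
4. t=1/2 → T at (9,5); v=(-2,-1)
5. t=9/2 → L at (0,1/2); v=(2,-1)
6. t=1/2 → B at (1,0); v=(2,1)
7. t=9/2 → R at (10,9/2); v=(-2,1)

Final position: (10,9/2)
Wall sequence: LBRTLBR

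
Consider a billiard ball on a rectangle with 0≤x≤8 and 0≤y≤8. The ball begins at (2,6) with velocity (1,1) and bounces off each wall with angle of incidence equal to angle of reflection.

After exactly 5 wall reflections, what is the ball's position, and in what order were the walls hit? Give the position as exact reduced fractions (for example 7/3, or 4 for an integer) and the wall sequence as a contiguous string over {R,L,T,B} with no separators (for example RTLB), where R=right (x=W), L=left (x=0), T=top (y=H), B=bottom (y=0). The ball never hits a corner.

1. t=2 → T at (4,8); v=(1,-1)
2. t=4 → R at (8,4); v=(-1,-1)
3. t=4 → B at (4,0); v=(-1,1)
4. t=4 → L at (0,4); v=(1,1)
5. t=4 → T at (4,8); v=(1,-1)

Final position: (4,8)
Wall sequence: TRBLT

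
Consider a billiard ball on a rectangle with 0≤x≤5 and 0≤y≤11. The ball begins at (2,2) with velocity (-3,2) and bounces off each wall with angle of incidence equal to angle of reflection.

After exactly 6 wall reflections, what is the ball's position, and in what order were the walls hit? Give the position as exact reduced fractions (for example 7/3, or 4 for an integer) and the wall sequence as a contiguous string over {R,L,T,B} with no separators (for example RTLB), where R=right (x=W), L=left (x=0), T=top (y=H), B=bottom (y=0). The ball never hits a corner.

Final position: (0,16/3)
Wall sequence: LRLTRL

1. t=2/3 → L at (0,10/3); v=(3,2)
2. t=5/3 → R at (5,20/3); v=(-3,2)
3. t=5/3 → L at (0,10); v=(3,2)
4. t=1/2 → T at (3/2,11); v=(3,-2)
5. t=7/6 → R at (5,26/3); v=(-3,-2)
6. t=5/3 → L at (0,16/3); v=(3,-2)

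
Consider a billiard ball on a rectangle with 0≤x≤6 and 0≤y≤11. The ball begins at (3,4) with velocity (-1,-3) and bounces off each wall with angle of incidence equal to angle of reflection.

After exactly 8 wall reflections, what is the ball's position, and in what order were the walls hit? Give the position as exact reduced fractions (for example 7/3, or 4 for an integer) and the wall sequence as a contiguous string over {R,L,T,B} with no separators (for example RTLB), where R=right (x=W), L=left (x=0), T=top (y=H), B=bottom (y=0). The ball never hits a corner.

Final position: (1,0)
Wall sequence: BLTBRTLB

1. t=4/3 → B at (5/3,0); v=(-1,3)
2. t=5/3 → L at (0,5); v=(1,3)
3. t=2 → T at (2,11); v=(1,-3)
4. t=11/3 → B at (17/3,0); v=(1,3)
5. t=1/3 → R at (6,1); v=(-1,3)
6. t=10/3 → T at (8/3,11); v=(-1,-3)
7. t=8/3 → L at (0,3); v=(1,-3)
8. t=1 → B at (1,0); v=(1,3)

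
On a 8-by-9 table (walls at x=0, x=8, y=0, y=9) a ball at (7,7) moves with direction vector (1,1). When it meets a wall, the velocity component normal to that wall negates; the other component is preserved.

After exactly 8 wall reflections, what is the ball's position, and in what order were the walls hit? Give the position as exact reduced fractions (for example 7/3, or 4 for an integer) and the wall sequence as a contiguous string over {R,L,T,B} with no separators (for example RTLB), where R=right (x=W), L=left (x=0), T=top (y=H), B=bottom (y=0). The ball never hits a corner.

Final position: (4,0)
Wall sequence: RTLBRTLB

1. t=1 → R at (8,8); v=(-1,1)
2. t=1 → T at (7,9); v=(-1,-1)
3. t=7 → L at (0,2); v=(1,-1)
4. t=2 → B at (2,0); v=(1,1)
5. t=6 → R at (8,6); v=(-1,1)
6. t=3 → T at (5,9); v=(-1,-1)
7. t=5 → L at (0,4); v=(1,-1)
8. t=4 → B at (4,0); v=(1,1)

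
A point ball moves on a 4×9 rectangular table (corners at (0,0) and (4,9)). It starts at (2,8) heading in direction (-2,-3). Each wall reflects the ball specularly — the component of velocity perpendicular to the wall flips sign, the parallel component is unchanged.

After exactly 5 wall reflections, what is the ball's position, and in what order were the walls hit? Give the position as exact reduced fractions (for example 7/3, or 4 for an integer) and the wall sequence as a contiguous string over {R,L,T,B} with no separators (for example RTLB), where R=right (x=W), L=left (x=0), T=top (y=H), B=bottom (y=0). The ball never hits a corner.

Final position: (4/3,9)
Wall sequence: LBRLT

1. t=1 → L at (0,5); v=(2,-3)
2. t=5/3 → B at (10/3,0); v=(2,3)
3. t=1/3 → R at (4,1); v=(-2,3)
4. t=2 → L at (0,7); v=(2,3)
5. t=2/3 → T at (4/3,9); v=(2,-3)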